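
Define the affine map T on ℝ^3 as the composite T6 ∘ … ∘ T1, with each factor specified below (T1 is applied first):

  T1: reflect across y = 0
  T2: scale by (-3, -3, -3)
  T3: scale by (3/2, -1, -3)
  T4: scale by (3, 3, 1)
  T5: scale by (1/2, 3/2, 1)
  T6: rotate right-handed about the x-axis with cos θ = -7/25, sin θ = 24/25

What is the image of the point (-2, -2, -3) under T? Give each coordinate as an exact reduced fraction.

T(p) = (27/2, 459/25, 837/25)

T1 reflect across y = 0: (-2, -2, -3) → (-2, 2, -3)
T2 scale by (-3, -3, -3): (-2, 2, -3) → (6, -6, 9)
T3 scale by (3/2, -1, -3): (6, -6, 9) → (9, 6, -27)
T4 scale by (3, 3, 1): (9, 6, -27) → (27, 18, -27)
T5 scale by (1/2, 3/2, 1): (27, 18, -27) → (27/2, 27, -27)
T6 rotate right-handed about the x-axis with cos θ = -7/25, sin θ = 24/25: (27/2, 27, -27) → (27/2, 459/25, 837/25)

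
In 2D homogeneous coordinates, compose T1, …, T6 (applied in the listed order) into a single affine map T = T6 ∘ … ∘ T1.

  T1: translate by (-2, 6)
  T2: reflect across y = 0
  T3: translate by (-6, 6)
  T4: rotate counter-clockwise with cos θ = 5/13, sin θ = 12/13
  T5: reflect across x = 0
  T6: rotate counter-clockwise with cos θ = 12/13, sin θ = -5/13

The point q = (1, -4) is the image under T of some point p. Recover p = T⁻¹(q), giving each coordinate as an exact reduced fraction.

p = (4, -1)

T1 = [1 0 -2; 0 1 6; 0 0 1]
T2·T1 = [1 0 -2; 0 -1 -6; 0 0 1]
T3·…·T1 = [1 0 -8; 0 -1 0; 0 0 1]
T4·…·T1 = [5/13 12/13 -40/13; 12/13 -5/13 -96/13; 0 0 1]
T5·…·T1 = [-5/13 -12/13 40/13; 12/13 -5/13 -96/13; 0 0 1]
T6·…·T1 = [0 -1 0; 1 0 -8; 0 0 1]
det M = 1; M⁻¹ = [0 1 8; -1 0 0; 0 0 1]
M⁻¹ · (1, -4)ᵀ = (4, -1)ᵀ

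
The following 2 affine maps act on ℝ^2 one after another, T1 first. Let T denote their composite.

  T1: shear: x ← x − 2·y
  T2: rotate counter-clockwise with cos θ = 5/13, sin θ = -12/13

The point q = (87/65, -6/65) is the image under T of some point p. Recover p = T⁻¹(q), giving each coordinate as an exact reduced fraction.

p = (3, 6/5)

T1 = [1 -2 0; 0 1 0; 0 0 1]
T2·T1 = [5/13 2/13 0; -12/13 29/13 0; 0 0 1]
det M = 1; M⁻¹ = [29/13 -2/13 0; 12/13 5/13 0; 0 0 1]
M⁻¹ · (87/65, -6/65)ᵀ = (3, 6/5)ᵀ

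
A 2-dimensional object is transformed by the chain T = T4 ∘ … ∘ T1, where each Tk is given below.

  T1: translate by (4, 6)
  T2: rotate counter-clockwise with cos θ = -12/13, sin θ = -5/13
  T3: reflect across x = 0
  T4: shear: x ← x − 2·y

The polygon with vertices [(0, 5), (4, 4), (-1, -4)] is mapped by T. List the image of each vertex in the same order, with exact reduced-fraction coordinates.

image vertices: (297/13, -152/13), (366/13, -160/13), (8, -3)

T1 translate by (4, 6): (0, 5) → (4, 11); (4, 4) → (8, 10); (-1, -4) → (3, 2)
T2 rotate counter-clockwise with cos θ = -12/13, sin θ = -5/13: (4, 11) → (7/13, -152/13); (8, 10) → (-46/13, -160/13); (3, 2) → (-2, -3)
T3 reflect across x = 0: (7/13, -152/13) → (-7/13, -152/13); (-46/13, -160/13) → (46/13, -160/13); (-2, -3) → (2, -3)
T4 shear: x ← x − 2·y: (-7/13, -152/13) → (297/13, -152/13); (46/13, -160/13) → (366/13, -160/13); (2, -3) → (8, -3)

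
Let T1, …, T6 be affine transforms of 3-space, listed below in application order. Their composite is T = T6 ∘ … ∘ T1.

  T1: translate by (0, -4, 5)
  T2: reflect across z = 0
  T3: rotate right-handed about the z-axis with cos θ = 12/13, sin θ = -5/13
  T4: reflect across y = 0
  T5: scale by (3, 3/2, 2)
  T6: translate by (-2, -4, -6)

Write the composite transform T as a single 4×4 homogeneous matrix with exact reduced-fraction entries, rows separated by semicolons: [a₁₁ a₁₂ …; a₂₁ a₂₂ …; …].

T = [36/13 15/13 0 -86/13; 15/26 -18/13 0 20/13; 0 0 -2 -16; 0 0 0 1]

T1 = [1 0 0 0; 0 1 0 -4; 0 0 1 5; 0 0 0 1]
T2·T1 = [1 0 0 0; 0 1 0 -4; 0 0 -1 -5; 0 0 0 1]
T3·…·T1 = [12/13 5/13 0 -20/13; -5/13 12/13 0 -48/13; 0 0 -1 -5; 0 0 0 1]
T4·…·T1 = [12/13 5/13 0 -20/13; 5/13 -12/13 0 48/13; 0 0 -1 -5; 0 0 0 1]
T5·…·T1 = [36/13 15/13 0 -60/13; 15/26 -18/13 0 72/13; 0 0 -2 -10; 0 0 0 1]
T6·…·T1 = [36/13 15/13 0 -86/13; 15/26 -18/13 0 20/13; 0 0 -2 -16; 0 0 0 1]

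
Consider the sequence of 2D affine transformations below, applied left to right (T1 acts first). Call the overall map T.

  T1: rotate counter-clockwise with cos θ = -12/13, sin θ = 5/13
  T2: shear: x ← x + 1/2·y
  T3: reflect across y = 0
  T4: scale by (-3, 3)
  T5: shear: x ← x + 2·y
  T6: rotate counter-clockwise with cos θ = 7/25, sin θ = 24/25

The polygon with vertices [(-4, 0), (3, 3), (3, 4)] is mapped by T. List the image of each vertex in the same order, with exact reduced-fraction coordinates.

T1 rotate counter-clockwise with cos θ = -12/13, sin θ = 5/13: (-4, 0) → (48/13, -20/13); (3, 3) → (-51/13, -21/13); (3, 4) → (-56/13, -33/13)
T2 shear: x ← x + 1/2·y: (48/13, -20/13) → (38/13, -20/13); (-51/13, -21/13) → (-123/26, -21/13); (-56/13, -33/13) → (-145/26, -33/13)
T3 reflect across y = 0: (38/13, -20/13) → (38/13, 20/13); (-123/26, -21/13) → (-123/26, 21/13); (-145/26, -33/13) → (-145/26, 33/13)
T4 scale by (-3, 3): (38/13, 20/13) → (-114/13, 60/13); (-123/26, 21/13) → (369/26, 63/13); (-145/26, 33/13) → (435/26, 99/13)
T5 shear: x ← x + 2·y: (-114/13, 60/13) → (6/13, 60/13); (369/26, 63/13) → (621/26, 63/13); (435/26, 99/13) → (831/26, 99/13)
T6 rotate counter-clockwise with cos θ = 7/25, sin θ = 24/25: (6/13, 60/13) → (-1398/325, 564/325); (621/26, 63/13) → (1323/650, 7893/325); (831/26, 99/13) → (213/130, 2133/65)

image vertices: (-1398/325, 564/325), (1323/650, 7893/325), (213/130, 2133/65)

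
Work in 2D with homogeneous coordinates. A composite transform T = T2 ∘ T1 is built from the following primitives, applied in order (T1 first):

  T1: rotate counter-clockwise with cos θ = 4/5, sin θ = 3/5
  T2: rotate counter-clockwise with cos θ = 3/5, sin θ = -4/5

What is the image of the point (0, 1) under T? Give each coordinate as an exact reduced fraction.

T(p) = (7/25, 24/25)

T1 rotate counter-clockwise with cos θ = 4/5, sin θ = 3/5: (0, 1) → (-3/5, 4/5)
T2 rotate counter-clockwise with cos θ = 3/5, sin θ = -4/5: (-3/5, 4/5) → (7/25, 24/25)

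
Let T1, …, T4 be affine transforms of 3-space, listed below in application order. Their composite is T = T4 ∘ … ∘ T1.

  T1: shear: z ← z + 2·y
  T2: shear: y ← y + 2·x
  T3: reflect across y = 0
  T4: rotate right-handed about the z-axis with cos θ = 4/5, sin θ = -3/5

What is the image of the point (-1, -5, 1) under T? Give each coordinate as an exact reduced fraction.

T(p) = (17/5, 31/5, -9)

T1 shear: z ← z + 2·y: (-1, -5, 1) → (-1, -5, -9)
T2 shear: y ← y + 2·x: (-1, -5, -9) → (-1, -7, -9)
T3 reflect across y = 0: (-1, -7, -9) → (-1, 7, -9)
T4 rotate right-handed about the z-axis with cos θ = 4/5, sin θ = -3/5: (-1, 7, -9) → (17/5, 31/5, -9)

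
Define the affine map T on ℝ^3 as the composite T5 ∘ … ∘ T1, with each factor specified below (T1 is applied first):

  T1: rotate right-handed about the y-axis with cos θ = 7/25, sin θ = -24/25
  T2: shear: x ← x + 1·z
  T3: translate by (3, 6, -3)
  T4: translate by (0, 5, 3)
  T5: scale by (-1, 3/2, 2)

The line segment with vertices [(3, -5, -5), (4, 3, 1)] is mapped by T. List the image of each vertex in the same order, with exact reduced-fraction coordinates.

image vertices: (-253/25, 9, 74/25), (-182/25, 21, 206/25)

T1 rotate right-handed about the y-axis with cos θ = 7/25, sin θ = -24/25: (3, -5, -5) → (141/25, -5, 37/25); (4, 3, 1) → (4/25, 3, 103/25)
T2 shear: x ← x + 1·z: (141/25, -5, 37/25) → (178/25, -5, 37/25); (4/25, 3, 103/25) → (107/25, 3, 103/25)
T3 translate by (3, 6, -3): (178/25, -5, 37/25) → (253/25, 1, -38/25); (107/25, 3, 103/25) → (182/25, 9, 28/25)
T4 translate by (0, 5, 3): (253/25, 1, -38/25) → (253/25, 6, 37/25); (182/25, 9, 28/25) → (182/25, 14, 103/25)
T5 scale by (-1, 3/2, 2): (253/25, 6, 37/25) → (-253/25, 9, 74/25); (182/25, 14, 103/25) → (-182/25, 21, 206/25)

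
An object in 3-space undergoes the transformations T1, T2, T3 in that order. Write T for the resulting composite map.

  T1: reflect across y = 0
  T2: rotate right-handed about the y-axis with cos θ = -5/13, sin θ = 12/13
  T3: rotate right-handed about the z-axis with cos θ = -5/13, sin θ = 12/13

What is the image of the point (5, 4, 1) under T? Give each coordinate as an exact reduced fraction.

T1 reflect across y = 0: (5, 4, 1) → (5, -4, 1)
T2 rotate right-handed about the y-axis with cos θ = -5/13, sin θ = 12/13: (5, -4, 1) → (-1, -4, -5)
T3 rotate right-handed about the z-axis with cos θ = -5/13, sin θ = 12/13: (-1, -4, -5) → (53/13, 8/13, -5)

T(p) = (53/13, 8/13, -5)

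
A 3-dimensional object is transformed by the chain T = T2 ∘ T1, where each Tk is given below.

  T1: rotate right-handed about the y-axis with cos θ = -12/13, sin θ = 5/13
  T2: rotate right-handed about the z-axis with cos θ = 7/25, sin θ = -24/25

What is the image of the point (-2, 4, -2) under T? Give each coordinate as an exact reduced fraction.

T(p) = (1346/325, 28/325, 34/13)

T1 rotate right-handed about the y-axis with cos θ = -12/13, sin θ = 5/13: (-2, 4, -2) → (14/13, 4, 34/13)
T2 rotate right-handed about the z-axis with cos θ = 7/25, sin θ = -24/25: (14/13, 4, 34/13) → (1346/325, 28/325, 34/13)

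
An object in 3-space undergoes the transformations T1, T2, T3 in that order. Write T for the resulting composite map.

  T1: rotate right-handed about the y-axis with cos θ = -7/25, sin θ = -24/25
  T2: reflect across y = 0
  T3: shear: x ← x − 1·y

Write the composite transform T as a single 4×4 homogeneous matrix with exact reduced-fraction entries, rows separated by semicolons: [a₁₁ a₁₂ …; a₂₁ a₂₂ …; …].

T = [-7/25 1 -24/25 0; 0 -1 0 0; 24/25 0 -7/25 0; 0 0 0 1]

T1 = [-7/25 0 -24/25 0; 0 1 0 0; 24/25 0 -7/25 0; 0 0 0 1]
T2·T1 = [-7/25 0 -24/25 0; 0 -1 0 0; 24/25 0 -7/25 0; 0 0 0 1]
T3·…·T1 = [-7/25 1 -24/25 0; 0 -1 0 0; 24/25 0 -7/25 0; 0 0 0 1]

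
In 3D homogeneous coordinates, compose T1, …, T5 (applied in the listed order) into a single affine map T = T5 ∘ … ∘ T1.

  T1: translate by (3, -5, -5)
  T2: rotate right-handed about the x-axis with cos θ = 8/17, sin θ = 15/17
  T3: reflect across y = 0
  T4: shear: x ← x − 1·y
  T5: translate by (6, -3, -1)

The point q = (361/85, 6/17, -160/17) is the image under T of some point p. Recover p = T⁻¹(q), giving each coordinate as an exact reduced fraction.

p = (-7/5, -4, 4)

T1 = [1 0 0 3; 0 1 0 -5; 0 0 1 -5; 0 0 0 1]
T2·T1 = [1 0 0 3; 0 8/17 -15/17 35/17; 0 15/17 8/17 -115/17; 0 0 0 1]
T3·…·T1 = [1 0 0 3; 0 -8/17 15/17 -35/17; 0 15/17 8/17 -115/17; 0 0 0 1]
T4·…·T1 = [1 8/17 -15/17 86/17; 0 -8/17 15/17 -35/17; 0 15/17 8/17 -115/17; 0 0 0 1]
T5·…·T1 = [1 8/17 -15/17 188/17; 0 -8/17 15/17 -86/17; 0 15/17 8/17 -132/17; 0 0 0 1]
det M = -1; M⁻¹ = [1 1 0 -6; 0 -8/17 15/17 76/17; 0 15/17 8/17 138/17; 0 0 0 1]
M⁻¹ · (361/85, 6/17, -160/17)ᵀ = (-7/5, -4, 4)ᵀ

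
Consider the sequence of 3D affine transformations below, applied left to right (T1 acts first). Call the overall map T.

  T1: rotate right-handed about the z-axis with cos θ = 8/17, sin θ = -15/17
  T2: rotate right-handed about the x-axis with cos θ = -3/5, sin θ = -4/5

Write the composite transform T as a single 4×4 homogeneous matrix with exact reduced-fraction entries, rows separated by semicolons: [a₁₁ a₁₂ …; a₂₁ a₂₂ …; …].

T = [8/17 15/17 0 0; 9/17 -24/85 4/5 0; 12/17 -32/85 -3/5 0; 0 0 0 1]

T1 = [8/17 15/17 0 0; -15/17 8/17 0 0; 0 0 1 0; 0 0 0 1]
T2·T1 = [8/17 15/17 0 0; 9/17 -24/85 4/5 0; 12/17 -32/85 -3/5 0; 0 0 0 1]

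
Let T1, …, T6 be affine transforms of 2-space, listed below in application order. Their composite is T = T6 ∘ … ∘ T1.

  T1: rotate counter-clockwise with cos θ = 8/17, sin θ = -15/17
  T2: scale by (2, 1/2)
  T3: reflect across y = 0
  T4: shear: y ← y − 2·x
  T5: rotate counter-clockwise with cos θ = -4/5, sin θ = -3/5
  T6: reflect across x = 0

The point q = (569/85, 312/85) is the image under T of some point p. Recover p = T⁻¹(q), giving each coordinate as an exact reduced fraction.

T1 = [8/17 15/17 0; -15/17 8/17 0; 0 0 1]
T2·T1 = [16/17 30/17 0; -15/34 4/17 0; 0 0 1]
T3·…·T1 = [16/17 30/17 0; 15/34 -4/17 0; 0 0 1]
T4·…·T1 = [16/17 30/17 0; -49/34 -64/17 0; 0 0 1]
T5·…·T1 = [-55/34 -312/85 0; 10/17 166/85 0; 0 0 1]
T6·…·T1 = [55/34 312/85 0; 10/17 166/85 0; 0 0 1]
det M = 1; M⁻¹ = [166/85 -312/85 0; -10/17 55/34 0; 0 0 1]
M⁻¹ · (569/85, 312/85)ᵀ = (-2/5, 2)ᵀ

p = (-2/5, 2)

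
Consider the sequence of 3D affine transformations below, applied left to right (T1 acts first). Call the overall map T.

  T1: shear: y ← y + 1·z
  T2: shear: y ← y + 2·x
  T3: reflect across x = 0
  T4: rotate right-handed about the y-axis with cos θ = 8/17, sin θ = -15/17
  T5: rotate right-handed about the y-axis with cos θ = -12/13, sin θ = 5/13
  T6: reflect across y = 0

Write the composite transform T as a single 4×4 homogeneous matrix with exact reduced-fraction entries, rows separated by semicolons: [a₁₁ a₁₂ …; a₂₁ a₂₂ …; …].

T1 = [1 0 0 0; 0 1 1 0; 0 0 1 0; 0 0 0 1]
T2·T1 = [1 0 0 0; 2 1 1 0; 0 0 1 0; 0 0 0 1]
T3·…·T1 = [-1 0 0 0; 2 1 1 0; 0 0 1 0; 0 0 0 1]
T4·…·T1 = [-8/17 0 -15/17 0; 2 1 1 0; -15/17 0 8/17 0; 0 0 0 1]
T5·…·T1 = [21/221 0 220/221 0; 2 1 1 0; 220/221 0 -21/221 0; 0 0 0 1]
T6·…·T1 = [21/221 0 220/221 0; -2 -1 -1 0; 220/221 0 -21/221 0; 0 0 0 1]

T = [21/221 0 220/221 0; -2 -1 -1 0; 220/221 0 -21/221 0; 0 0 0 1]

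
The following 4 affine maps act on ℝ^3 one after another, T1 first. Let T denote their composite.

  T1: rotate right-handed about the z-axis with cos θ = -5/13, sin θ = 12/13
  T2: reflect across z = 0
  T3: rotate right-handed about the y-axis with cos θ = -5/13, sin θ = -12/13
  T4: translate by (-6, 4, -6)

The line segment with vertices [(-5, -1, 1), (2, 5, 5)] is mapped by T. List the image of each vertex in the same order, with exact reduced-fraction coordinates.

T1 rotate right-handed about the z-axis with cos θ = -5/13, sin θ = 12/13: (-5, -1, 1) → (37/13, -55/13, 1); (2, 5, 5) → (-70/13, -1/13, 5)
T2 reflect across z = 0: (37/13, -55/13, 1) → (37/13, -55/13, -1); (-70/13, -1/13, 5) → (-70/13, -1/13, -5)
T3 rotate right-handed about the y-axis with cos θ = -5/13, sin θ = -12/13: (37/13, -55/13, -1) → (-29/169, -55/13, 509/169); (-70/13, -1/13, -5) → (1130/169, -1/13, -515/169)
T4 translate by (-6, 4, -6): (-29/169, -55/13, 509/169) → (-1043/169, -3/13, -505/169); (1130/169, -1/13, -515/169) → (116/169, 51/13, -1529/169)

image vertices: (-1043/169, -3/13, -505/169), (116/169, 51/13, -1529/169)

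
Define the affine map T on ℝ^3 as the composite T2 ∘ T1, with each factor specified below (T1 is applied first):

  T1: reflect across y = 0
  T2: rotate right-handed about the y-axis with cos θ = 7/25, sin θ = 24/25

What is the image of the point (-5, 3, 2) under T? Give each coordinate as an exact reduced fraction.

T1 reflect across y = 0: (-5, 3, 2) → (-5, -3, 2)
T2 rotate right-handed about the y-axis with cos θ = 7/25, sin θ = 24/25: (-5, -3, 2) → (13/25, -3, 134/25)

T(p) = (13/25, -3, 134/25)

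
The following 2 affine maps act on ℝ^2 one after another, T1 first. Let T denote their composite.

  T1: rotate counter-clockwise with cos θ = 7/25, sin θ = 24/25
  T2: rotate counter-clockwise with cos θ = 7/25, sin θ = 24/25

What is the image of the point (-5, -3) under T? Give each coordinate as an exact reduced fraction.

T1 rotate counter-clockwise with cos θ = 7/25, sin θ = 24/25: (-5, -3) → (37/25, -141/25)
T2 rotate counter-clockwise with cos θ = 7/25, sin θ = 24/25: (37/25, -141/25) → (3643/625, -99/625)

T(p) = (3643/625, -99/625)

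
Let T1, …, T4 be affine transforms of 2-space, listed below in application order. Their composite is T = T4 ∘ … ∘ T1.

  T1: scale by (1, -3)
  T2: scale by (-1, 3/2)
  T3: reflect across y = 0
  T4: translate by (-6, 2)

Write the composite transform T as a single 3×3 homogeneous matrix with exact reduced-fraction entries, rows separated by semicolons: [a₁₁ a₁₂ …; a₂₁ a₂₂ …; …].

T = [-1 0 -6; 0 9/2 2; 0 0 1]

T1 = [1 0 0; 0 -3 0; 0 0 1]
T2·T1 = [-1 0 0; 0 -9/2 0; 0 0 1]
T3·…·T1 = [-1 0 0; 0 9/2 0; 0 0 1]
T4·…·T1 = [-1 0 -6; 0 9/2 2; 0 0 1]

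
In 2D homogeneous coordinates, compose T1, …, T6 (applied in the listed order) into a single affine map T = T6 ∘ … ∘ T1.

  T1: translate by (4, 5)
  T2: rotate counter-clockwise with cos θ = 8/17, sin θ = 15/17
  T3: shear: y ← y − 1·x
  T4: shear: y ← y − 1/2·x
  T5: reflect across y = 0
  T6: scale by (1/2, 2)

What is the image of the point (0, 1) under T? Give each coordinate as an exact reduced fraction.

T1 translate by (4, 5): (0, 1) → (4, 6)
T2 rotate counter-clockwise with cos θ = 8/17, sin θ = 15/17: (4, 6) → (-58/17, 108/17)
T3 shear: y ← y − 1·x: (-58/17, 108/17) → (-58/17, 166/17)
T4 shear: y ← y − 1/2·x: (-58/17, 166/17) → (-58/17, 195/17)
T5 reflect across y = 0: (-58/17, 195/17) → (-58/17, -195/17)
T6 scale by (1/2, 2): (-58/17, -195/17) → (-29/17, -390/17)

T(p) = (-29/17, -390/17)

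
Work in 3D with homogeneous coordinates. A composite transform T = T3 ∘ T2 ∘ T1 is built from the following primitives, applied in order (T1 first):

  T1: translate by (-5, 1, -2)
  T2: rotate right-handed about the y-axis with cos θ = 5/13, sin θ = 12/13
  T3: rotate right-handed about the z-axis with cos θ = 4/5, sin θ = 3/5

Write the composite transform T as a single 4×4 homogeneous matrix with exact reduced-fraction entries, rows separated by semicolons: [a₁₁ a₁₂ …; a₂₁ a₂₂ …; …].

T = [4/13 -3/5 48/65 -47/13; 3/13 4/5 36/65 -19/13; -12/13 0 5/13 50/13; 0 0 0 1]

T1 = [1 0 0 -5; 0 1 0 1; 0 0 1 -2; 0 0 0 1]
T2·T1 = [5/13 0 12/13 -49/13; 0 1 0 1; -12/13 0 5/13 50/13; 0 0 0 1]
T3·…·T1 = [4/13 -3/5 48/65 -47/13; 3/13 4/5 36/65 -19/13; -12/13 0 5/13 50/13; 0 0 0 1]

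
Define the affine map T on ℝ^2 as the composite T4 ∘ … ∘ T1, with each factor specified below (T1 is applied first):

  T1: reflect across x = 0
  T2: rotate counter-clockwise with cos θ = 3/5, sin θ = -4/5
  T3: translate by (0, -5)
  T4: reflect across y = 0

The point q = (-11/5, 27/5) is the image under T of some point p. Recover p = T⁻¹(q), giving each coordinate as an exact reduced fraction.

T1 = [-1 0 0; 0 1 0; 0 0 1]
T2·T1 = [-3/5 4/5 0; 4/5 3/5 0; 0 0 1]
T3·…·T1 = [-3/5 4/5 0; 4/5 3/5 -5; 0 0 1]
T4·…·T1 = [-3/5 4/5 0; -4/5 -3/5 5; 0 0 1]
det M = 1; M⁻¹ = [-3/5 -4/5 4; 4/5 -3/5 3; 0 0 1]
M⁻¹ · (-11/5, 27/5)ᵀ = (1, -2)ᵀ

p = (1, -2)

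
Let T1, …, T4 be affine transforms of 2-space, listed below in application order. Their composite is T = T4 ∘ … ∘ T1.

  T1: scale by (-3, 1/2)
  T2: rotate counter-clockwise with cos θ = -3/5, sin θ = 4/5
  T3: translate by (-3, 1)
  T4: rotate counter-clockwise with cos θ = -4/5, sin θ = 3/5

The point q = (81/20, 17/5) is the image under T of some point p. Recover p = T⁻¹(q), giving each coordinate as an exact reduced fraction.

p = (2, 9/2)

T1 = [-3 0 0; 0 1/2 0; 0 0 1]
T2·T1 = [9/5 -2/5 0; -12/5 -3/10 0; 0 0 1]
T3·…·T1 = [9/5 -2/5 -3; -12/5 -3/10 1; 0 0 1]
T4·…·T1 = [0 1/2 9/5; 3 0 -13/5; 0 0 1]
det M = -3/2; M⁻¹ = [0 1/3 13/15; 2 0 -18/5; 0 0 1]
M⁻¹ · (81/20, 17/5)ᵀ = (2, 9/2)ᵀ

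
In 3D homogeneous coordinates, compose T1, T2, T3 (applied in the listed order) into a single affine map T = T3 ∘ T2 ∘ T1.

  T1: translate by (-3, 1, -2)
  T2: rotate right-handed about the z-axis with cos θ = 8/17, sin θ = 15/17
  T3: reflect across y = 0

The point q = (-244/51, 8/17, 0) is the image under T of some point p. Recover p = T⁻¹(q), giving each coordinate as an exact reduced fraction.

p = (1/3, 3, 2)

T1 = [1 0 0 -3; 0 1 0 1; 0 0 1 -2; 0 0 0 1]
T2·T1 = [8/17 -15/17 0 -39/17; 15/17 8/17 0 -37/17; 0 0 1 -2; 0 0 0 1]
T3·…·T1 = [8/17 -15/17 0 -39/17; -15/17 -8/17 0 37/17; 0 0 1 -2; 0 0 0 1]
det M = -1; M⁻¹ = [8/17 -15/17 0 3; -15/17 -8/17 0 -1; 0 0 1 2; 0 0 0 1]
M⁻¹ · (-244/51, 8/17, 0)ᵀ = (1/3, 3, 2)ᵀ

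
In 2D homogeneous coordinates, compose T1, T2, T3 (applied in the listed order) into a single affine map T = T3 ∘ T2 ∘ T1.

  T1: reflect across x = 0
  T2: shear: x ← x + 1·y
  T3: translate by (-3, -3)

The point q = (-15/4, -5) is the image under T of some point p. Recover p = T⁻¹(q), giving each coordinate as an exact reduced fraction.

p = (-5/4, -2)

T1 = [-1 0 0; 0 1 0; 0 0 1]
T2·T1 = [-1 1 0; 0 1 0; 0 0 1]
T3·…·T1 = [-1 1 -3; 0 1 -3; 0 0 1]
det M = -1; M⁻¹ = [-1 1 0; 0 1 3; 0 0 1]
M⁻¹ · (-15/4, -5)ᵀ = (-5/4, -2)ᵀ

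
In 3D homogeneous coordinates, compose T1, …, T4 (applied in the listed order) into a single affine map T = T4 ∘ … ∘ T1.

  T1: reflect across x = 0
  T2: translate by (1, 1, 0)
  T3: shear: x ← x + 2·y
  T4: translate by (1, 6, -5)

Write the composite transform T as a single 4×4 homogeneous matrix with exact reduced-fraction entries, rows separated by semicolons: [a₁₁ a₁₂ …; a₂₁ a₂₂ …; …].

T = [-1 2 0 4; 0 1 0 7; 0 0 1 -5; 0 0 0 1]

T1 = [-1 0 0 0; 0 1 0 0; 0 0 1 0; 0 0 0 1]
T2·T1 = [-1 0 0 1; 0 1 0 1; 0 0 1 0; 0 0 0 1]
T3·…·T1 = [-1 2 0 3; 0 1 0 1; 0 0 1 0; 0 0 0 1]
T4·…·T1 = [-1 2 0 4; 0 1 0 7; 0 0 1 -5; 0 0 0 1]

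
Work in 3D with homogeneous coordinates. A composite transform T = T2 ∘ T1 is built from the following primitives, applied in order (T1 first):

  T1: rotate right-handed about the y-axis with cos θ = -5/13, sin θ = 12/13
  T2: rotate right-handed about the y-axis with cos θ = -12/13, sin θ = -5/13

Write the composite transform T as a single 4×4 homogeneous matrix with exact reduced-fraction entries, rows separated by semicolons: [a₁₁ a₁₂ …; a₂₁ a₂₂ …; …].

T = [120/169 0 -119/169 0; 0 1 0 0; 119/169 0 120/169 0; 0 0 0 1]

T1 = [-5/13 0 12/13 0; 0 1 0 0; -12/13 0 -5/13 0; 0 0 0 1]
T2·T1 = [120/169 0 -119/169 0; 0 1 0 0; 119/169 0 120/169 0; 0 0 0 1]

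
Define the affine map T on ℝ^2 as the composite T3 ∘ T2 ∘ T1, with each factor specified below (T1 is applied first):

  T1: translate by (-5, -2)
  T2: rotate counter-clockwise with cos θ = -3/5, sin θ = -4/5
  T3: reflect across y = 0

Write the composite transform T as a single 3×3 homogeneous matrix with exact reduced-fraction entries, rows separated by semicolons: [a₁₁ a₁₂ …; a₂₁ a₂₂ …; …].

T1 = [1 0 -5; 0 1 -2; 0 0 1]
T2·T1 = [-3/5 4/5 7/5; -4/5 -3/5 26/5; 0 0 1]
T3·…·T1 = [-3/5 4/5 7/5; 4/5 3/5 -26/5; 0 0 1]

T = [-3/5 4/5 7/5; 4/5 3/5 -26/5; 0 0 1]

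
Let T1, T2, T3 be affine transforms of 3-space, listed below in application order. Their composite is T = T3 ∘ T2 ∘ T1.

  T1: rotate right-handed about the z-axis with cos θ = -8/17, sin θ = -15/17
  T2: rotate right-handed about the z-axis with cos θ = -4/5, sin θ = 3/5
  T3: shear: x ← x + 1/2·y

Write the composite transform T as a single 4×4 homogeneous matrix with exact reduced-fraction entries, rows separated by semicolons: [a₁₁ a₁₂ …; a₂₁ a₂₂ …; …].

T = [19/17 1/34 0 0; 36/85 77/85 0 0; 0 0 1 0; 0 0 0 1]

T1 = [-8/17 15/17 0 0; -15/17 -8/17 0 0; 0 0 1 0; 0 0 0 1]
T2·T1 = [77/85 -36/85 0 0; 36/85 77/85 0 0; 0 0 1 0; 0 0 0 1]
T3·…·T1 = [19/17 1/34 0 0; 36/85 77/85 0 0; 0 0 1 0; 0 0 0 1]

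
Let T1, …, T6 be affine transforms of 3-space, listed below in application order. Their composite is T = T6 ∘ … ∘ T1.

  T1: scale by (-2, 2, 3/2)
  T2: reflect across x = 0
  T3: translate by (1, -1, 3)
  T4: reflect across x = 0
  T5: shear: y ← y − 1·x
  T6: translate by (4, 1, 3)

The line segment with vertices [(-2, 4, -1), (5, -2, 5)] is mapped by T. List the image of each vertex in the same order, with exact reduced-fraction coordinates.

T1 scale by (-2, 2, 3/2): (-2, 4, -1) → (4, 8, -3/2); (5, -2, 5) → (-10, -4, 15/2)
T2 reflect across x = 0: (4, 8, -3/2) → (-4, 8, -3/2); (-10, -4, 15/2) → (10, -4, 15/2)
T3 translate by (1, -1, 3): (-4, 8, -3/2) → (-3, 7, 3/2); (10, -4, 15/2) → (11, -5, 21/2)
T4 reflect across x = 0: (-3, 7, 3/2) → (3, 7, 3/2); (11, -5, 21/2) → (-11, -5, 21/2)
T5 shear: y ← y − 1·x: (3, 7, 3/2) → (3, 4, 3/2); (-11, -5, 21/2) → (-11, 6, 21/2)
T6 translate by (4, 1, 3): (3, 4, 3/2) → (7, 5, 9/2); (-11, 6, 21/2) → (-7, 7, 27/2)

image vertices: (7, 5, 9/2), (-7, 7, 27/2)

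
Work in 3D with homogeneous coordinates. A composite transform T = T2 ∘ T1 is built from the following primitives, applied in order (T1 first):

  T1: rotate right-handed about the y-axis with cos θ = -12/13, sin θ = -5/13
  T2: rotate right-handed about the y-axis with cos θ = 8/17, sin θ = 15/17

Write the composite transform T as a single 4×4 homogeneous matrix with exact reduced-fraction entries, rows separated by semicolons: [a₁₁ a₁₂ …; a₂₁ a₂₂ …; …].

T1 = [-12/13 0 -5/13 0; 0 1 0 0; 5/13 0 -12/13 0; 0 0 0 1]
T2·T1 = [-21/221 0 -220/221 0; 0 1 0 0; 220/221 0 -21/221 0; 0 0 0 1]

T = [-21/221 0 -220/221 0; 0 1 0 0; 220/221 0 -21/221 0; 0 0 0 1]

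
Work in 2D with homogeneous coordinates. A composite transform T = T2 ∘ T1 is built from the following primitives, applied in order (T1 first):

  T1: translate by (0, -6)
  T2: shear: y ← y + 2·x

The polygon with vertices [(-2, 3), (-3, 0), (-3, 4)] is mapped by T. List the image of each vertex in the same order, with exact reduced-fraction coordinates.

image vertices: (-2, -7), (-3, -12), (-3, -8)

T1 translate by (0, -6): (-2, 3) → (-2, -3); (-3, 0) → (-3, -6); (-3, 4) → (-3, -2)
T2 shear: y ← y + 2·x: (-2, -3) → (-2, -7); (-3, -6) → (-3, -12); (-3, -2) → (-3, -8)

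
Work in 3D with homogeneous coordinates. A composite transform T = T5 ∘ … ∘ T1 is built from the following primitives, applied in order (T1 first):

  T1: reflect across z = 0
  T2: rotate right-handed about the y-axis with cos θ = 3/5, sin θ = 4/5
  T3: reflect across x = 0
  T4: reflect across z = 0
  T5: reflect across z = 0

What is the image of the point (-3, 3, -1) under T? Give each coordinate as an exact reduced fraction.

T(p) = (1, 3, 3)

T1 reflect across z = 0: (-3, 3, -1) → (-3, 3, 1)
T2 rotate right-handed about the y-axis with cos θ = 3/5, sin θ = 4/5: (-3, 3, 1) → (-1, 3, 3)
T3 reflect across x = 0: (-1, 3, 3) → (1, 3, 3)
T4 reflect across z = 0: (1, 3, 3) → (1, 3, -3)
T5 reflect across z = 0: (1, 3, -3) → (1, 3, 3)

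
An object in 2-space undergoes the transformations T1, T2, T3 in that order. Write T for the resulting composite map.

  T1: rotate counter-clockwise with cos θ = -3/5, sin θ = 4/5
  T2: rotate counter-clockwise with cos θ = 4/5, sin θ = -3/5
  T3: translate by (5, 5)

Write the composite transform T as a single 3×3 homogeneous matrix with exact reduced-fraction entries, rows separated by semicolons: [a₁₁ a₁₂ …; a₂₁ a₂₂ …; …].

T1 = [-3/5 -4/5 0; 4/5 -3/5 0; 0 0 1]
T2·T1 = [0 -1 0; 1 0 0; 0 0 1]
T3·…·T1 = [0 -1 5; 1 0 5; 0 0 1]

T = [0 -1 5; 1 0 5; 0 0 1]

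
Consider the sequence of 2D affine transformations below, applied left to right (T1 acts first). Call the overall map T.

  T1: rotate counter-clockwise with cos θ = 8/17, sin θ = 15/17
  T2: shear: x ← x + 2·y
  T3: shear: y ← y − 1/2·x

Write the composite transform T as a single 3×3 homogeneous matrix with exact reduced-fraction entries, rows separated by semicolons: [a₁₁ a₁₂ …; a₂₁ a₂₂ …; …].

T = [38/17 1/17 0; -4/17 15/34 0; 0 0 1]

T1 = [8/17 -15/17 0; 15/17 8/17 0; 0 0 1]
T2·T1 = [38/17 1/17 0; 15/17 8/17 0; 0 0 1]
T3·…·T1 = [38/17 1/17 0; -4/17 15/34 0; 0 0 1]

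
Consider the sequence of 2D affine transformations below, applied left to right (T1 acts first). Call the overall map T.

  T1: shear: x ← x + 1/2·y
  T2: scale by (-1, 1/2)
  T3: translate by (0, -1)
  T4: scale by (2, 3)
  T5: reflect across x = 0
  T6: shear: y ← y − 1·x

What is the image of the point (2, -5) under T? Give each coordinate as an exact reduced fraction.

T(p) = (-1, -19/2)

T1 shear: x ← x + 1/2·y: (2, -5) → (-1/2, -5)
T2 scale by (-1, 1/2): (-1/2, -5) → (1/2, -5/2)
T3 translate by (0, -1): (1/2, -5/2) → (1/2, -7/2)
T4 scale by (2, 3): (1/2, -7/2) → (1, -21/2)
T5 reflect across x = 0: (1, -21/2) → (-1, -21/2)
T6 shear: y ← y − 1·x: (-1, -21/2) → (-1, -19/2)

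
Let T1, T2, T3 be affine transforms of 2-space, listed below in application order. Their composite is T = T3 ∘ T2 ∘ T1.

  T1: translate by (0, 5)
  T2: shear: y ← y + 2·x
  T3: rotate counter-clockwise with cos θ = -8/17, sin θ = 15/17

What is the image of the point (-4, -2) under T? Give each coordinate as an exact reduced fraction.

T1 translate by (0, 5): (-4, -2) → (-4, 3)
T2 shear: y ← y + 2·x: (-4, 3) → (-4, -5)
T3 rotate counter-clockwise with cos θ = -8/17, sin θ = 15/17: (-4, -5) → (107/17, -20/17)

T(p) = (107/17, -20/17)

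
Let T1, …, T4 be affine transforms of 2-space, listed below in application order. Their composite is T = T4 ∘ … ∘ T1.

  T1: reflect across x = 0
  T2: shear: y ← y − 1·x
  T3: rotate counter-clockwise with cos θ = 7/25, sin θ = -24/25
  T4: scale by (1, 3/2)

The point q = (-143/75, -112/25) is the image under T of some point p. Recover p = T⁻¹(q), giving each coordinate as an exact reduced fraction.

T1 = [-1 0 0; 0 1 0; 0 0 1]
T2·T1 = [-1 0 0; 1 1 0; 0 0 1]
T3·…·T1 = [17/25 24/25 0; 31/25 7/25 0; 0 0 1]
T4·…·T1 = [17/25 24/25 0; 93/50 21/50 0; 0 0 1]
det M = -3/2; M⁻¹ = [-7/25 16/25 0; 31/25 -34/75 0; 0 0 1]
M⁻¹ · (-143/75, -112/25)ᵀ = (-7/3, -1/3)ᵀ

p = (-7/3, -1/3)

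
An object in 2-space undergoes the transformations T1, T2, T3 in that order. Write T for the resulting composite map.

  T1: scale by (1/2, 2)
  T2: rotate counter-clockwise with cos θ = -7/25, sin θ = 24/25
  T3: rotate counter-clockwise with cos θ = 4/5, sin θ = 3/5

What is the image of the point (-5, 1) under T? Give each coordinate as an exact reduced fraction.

T(p) = (4/5, -31/10)

T1 scale by (1/2, 2): (-5, 1) → (-5/2, 2)
T2 rotate counter-clockwise with cos θ = -7/25, sin θ = 24/25: (-5/2, 2) → (-61/50, -74/25)
T3 rotate counter-clockwise with cos θ = 4/5, sin θ = 3/5: (-61/50, -74/25) → (4/5, -31/10)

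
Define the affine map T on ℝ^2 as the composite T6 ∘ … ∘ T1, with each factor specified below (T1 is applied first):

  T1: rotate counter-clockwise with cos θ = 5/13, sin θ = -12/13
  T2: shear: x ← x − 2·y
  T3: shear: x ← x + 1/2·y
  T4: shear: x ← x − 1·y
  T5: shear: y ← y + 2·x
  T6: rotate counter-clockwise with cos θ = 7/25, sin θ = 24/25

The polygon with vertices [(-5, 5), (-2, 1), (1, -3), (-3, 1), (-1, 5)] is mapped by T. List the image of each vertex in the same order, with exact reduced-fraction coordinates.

image vertices: (419/26, -246/13), (4389/650, -2476/325), (-1697/650, 1198/325), (6683/650, -3722/325), (1299/650, -1166/325)

T1 rotate counter-clockwise with cos θ = 5/13, sin θ = -12/13: (-5, 5) → (35/13, 85/13); (-2, 1) → (2/13, 29/13); (1, -3) → (-31/13, -27/13); (-3, 1) → (-3/13, 41/13); (-1, 5) → (55/13, 37/13)
T2 shear: x ← x − 2·y: (35/13, 85/13) → (-135/13, 85/13); (2/13, 29/13) → (-56/13, 29/13); (-31/13, -27/13) → (23/13, -27/13); (-3/13, 41/13) → (-85/13, 41/13); (55/13, 37/13) → (-19/13, 37/13)
T3 shear: x ← x + 1/2·y: (-135/13, 85/13) → (-185/26, 85/13); (-56/13, 29/13) → (-83/26, 29/13); (23/13, -27/13) → (19/26, -27/13); (-85/13, 41/13) → (-129/26, 41/13); (-19/13, 37/13) → (-1/26, 37/13)
T4 shear: x ← x − 1·y: (-185/26, 85/13) → (-355/26, 85/13); (-83/26, 29/13) → (-141/26, 29/13); (19/26, -27/13) → (73/26, -27/13); (-129/26, 41/13) → (-211/26, 41/13); (-1/26, 37/13) → (-75/26, 37/13)
T5 shear: y ← y + 2·x: (-355/26, 85/13) → (-355/26, -270/13); (-141/26, 29/13) → (-141/26, -112/13); (73/26, -27/13) → (73/26, 46/13); (-211/26, 41/13) → (-211/26, -170/13); (-75/26, 37/13) → (-75/26, -38/13)
T6 rotate counter-clockwise with cos θ = 7/25, sin θ = 24/25: (-355/26, -270/13) → (419/26, -246/13); (-141/26, -112/13) → (4389/650, -2476/325); (73/26, 46/13) → (-1697/650, 1198/325); (-211/26, -170/13) → (6683/650, -3722/325); (-75/26, -38/13) → (1299/650, -1166/325)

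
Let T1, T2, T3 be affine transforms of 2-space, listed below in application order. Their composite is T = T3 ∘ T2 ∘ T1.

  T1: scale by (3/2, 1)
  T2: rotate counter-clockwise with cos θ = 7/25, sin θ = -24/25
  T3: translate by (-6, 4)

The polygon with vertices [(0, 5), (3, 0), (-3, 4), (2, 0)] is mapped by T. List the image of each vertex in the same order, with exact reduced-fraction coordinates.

image vertices: (-6/5, 27/5), (-237/50, -8/25), (-171/50, 236/25), (-129/25, 28/25)

T1 scale by (3/2, 1): (0, 5) → (0, 5); (3, 0) → (9/2, 0); (-3, 4) → (-9/2, 4); (2, 0) → (3, 0)
T2 rotate counter-clockwise with cos θ = 7/25, sin θ = -24/25: (0, 5) → (24/5, 7/5); (9/2, 0) → (63/50, -108/25); (-9/2, 4) → (129/50, 136/25); (3, 0) → (21/25, -72/25)
T3 translate by (-6, 4): (24/5, 7/5) → (-6/5, 27/5); (63/50, -108/25) → (-237/50, -8/25); (129/50, 136/25) → (-171/50, 236/25); (21/25, -72/25) → (-129/25, 28/25)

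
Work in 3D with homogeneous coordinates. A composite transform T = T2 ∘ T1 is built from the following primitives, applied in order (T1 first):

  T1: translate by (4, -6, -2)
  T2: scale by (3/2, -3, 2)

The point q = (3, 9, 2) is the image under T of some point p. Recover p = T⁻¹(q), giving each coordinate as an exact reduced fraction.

p = (-2, 3, 3)

T1 = [1 0 0 4; 0 1 0 -6; 0 0 1 -2; 0 0 0 1]
T2·T1 = [3/2 0 0 6; 0 -3 0 18; 0 0 2 -4; 0 0 0 1]
det M = -9; M⁻¹ = [2/3 0 0 -4; 0 -1/3 0 6; 0 0 1/2 2; 0 0 0 1]
M⁻¹ · (3, 9, 2)ᵀ = (-2, 3, 3)ᵀ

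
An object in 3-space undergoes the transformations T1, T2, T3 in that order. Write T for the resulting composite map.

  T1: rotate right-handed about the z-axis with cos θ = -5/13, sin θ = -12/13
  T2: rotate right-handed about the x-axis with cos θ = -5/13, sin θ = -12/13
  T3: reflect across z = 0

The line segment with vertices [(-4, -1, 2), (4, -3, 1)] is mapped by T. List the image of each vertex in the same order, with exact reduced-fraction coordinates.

image vertices: (8/13, 47/169, 766/169), (-56/13, 321/169, -331/169)

T1 rotate right-handed about the z-axis with cos θ = -5/13, sin θ = -12/13: (-4, -1, 2) → (8/13, 53/13, 2); (4, -3, 1) → (-56/13, -33/13, 1)
T2 rotate right-handed about the x-axis with cos θ = -5/13, sin θ = -12/13: (8/13, 53/13, 2) → (8/13, 47/169, -766/169); (-56/13, -33/13, 1) → (-56/13, 321/169, 331/169)
T3 reflect across z = 0: (8/13, 47/169, -766/169) → (8/13, 47/169, 766/169); (-56/13, 321/169, 331/169) → (-56/13, 321/169, -331/169)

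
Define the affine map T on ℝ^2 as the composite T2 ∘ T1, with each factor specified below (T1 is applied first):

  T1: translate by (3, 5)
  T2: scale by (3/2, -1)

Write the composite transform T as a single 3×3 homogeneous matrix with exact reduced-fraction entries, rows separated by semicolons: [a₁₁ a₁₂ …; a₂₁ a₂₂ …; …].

T = [3/2 0 9/2; 0 -1 -5; 0 0 1]

T1 = [1 0 3; 0 1 5; 0 0 1]
T2·T1 = [3/2 0 9/2; 0 -1 -5; 0 0 1]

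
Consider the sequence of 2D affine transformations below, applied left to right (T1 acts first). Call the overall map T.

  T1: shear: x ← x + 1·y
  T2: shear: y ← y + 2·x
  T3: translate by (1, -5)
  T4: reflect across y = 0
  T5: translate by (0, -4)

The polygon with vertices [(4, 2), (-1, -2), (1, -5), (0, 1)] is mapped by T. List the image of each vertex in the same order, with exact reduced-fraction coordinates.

T1 shear: x ← x + 1·y: (4, 2) → (6, 2); (-1, -2) → (-3, -2); (1, -5) → (-4, -5); (0, 1) → (1, 1)
T2 shear: y ← y + 2·x: (6, 2) → (6, 14); (-3, -2) → (-3, -8); (-4, -5) → (-4, -13); (1, 1) → (1, 3)
T3 translate by (1, -5): (6, 14) → (7, 9); (-3, -8) → (-2, -13); (-4, -13) → (-3, -18); (1, 3) → (2, -2)
T4 reflect across y = 0: (7, 9) → (7, -9); (-2, -13) → (-2, 13); (-3, -18) → (-3, 18); (2, -2) → (2, 2)
T5 translate by (0, -4): (7, -9) → (7, -13); (-2, 13) → (-2, 9); (-3, 18) → (-3, 14); (2, 2) → (2, -2)

image vertices: (7, -13), (-2, 9), (-3, 14), (2, -2)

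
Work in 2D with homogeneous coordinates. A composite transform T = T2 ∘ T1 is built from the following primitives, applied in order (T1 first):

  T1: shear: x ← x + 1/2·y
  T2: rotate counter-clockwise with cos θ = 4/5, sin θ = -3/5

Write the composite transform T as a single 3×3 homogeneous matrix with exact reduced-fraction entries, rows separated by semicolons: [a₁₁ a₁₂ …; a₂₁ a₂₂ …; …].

T1 = [1 1/2 0; 0 1 0; 0 0 1]
T2·T1 = [4/5 1 0; -3/5 1/2 0; 0 0 1]

T = [4/5 1 0; -3/5 1/2 0; 0 0 1]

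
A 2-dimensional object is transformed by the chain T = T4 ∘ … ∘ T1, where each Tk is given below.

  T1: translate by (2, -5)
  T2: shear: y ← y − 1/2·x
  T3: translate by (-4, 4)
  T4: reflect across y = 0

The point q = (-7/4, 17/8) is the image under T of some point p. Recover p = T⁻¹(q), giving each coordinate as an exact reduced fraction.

p = (1/4, 0)

T1 = [1 0 2; 0 1 -5; 0 0 1]
T2·T1 = [1 0 2; -1/2 1 -6; 0 0 1]
T3·…·T1 = [1 0 -2; -1/2 1 -2; 0 0 1]
T4·…·T1 = [1 0 -2; 1/2 -1 2; 0 0 1]
det M = -1; M⁻¹ = [1 0 2; 1/2 -1 3; 0 0 1]
M⁻¹ · (-7/4, 17/8)ᵀ = (1/4, 0)ᵀ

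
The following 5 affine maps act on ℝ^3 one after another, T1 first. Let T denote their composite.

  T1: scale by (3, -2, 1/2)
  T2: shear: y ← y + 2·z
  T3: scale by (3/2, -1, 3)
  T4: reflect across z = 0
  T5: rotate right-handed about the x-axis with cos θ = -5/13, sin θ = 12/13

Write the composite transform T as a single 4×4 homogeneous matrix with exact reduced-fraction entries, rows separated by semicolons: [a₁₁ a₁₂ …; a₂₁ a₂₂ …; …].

T = [9/2 0 0 0; 0 -10/13 23/13 0; 0 24/13 -9/26 0; 0 0 0 1]

T1 = [3 0 0 0; 0 -2 0 0; 0 0 1/2 0; 0 0 0 1]
T2·T1 = [3 0 0 0; 0 -2 1 0; 0 0 1/2 0; 0 0 0 1]
T3·…·T1 = [9/2 0 0 0; 0 2 -1 0; 0 0 3/2 0; 0 0 0 1]
T4·…·T1 = [9/2 0 0 0; 0 2 -1 0; 0 0 -3/2 0; 0 0 0 1]
T5·…·T1 = [9/2 0 0 0; 0 -10/13 23/13 0; 0 24/13 -9/26 0; 0 0 0 1]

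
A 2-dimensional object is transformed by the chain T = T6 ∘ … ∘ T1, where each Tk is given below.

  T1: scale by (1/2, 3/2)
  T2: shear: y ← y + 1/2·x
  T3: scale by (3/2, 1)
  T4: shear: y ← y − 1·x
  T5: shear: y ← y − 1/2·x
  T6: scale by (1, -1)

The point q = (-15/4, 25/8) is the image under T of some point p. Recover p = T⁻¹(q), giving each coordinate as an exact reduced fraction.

p = (-5, -5)

T1 = [1/2 0 0; 0 3/2 0; 0 0 1]
T2·T1 = [1/2 0 0; 1/4 3/2 0; 0 0 1]
T3·…·T1 = [3/4 0 0; 1/4 3/2 0; 0 0 1]
T4·…·T1 = [3/4 0 0; -1/2 3/2 0; 0 0 1]
T5·…·T1 = [3/4 0 0; -7/8 3/2 0; 0 0 1]
T6·…·T1 = [3/4 0 0; 7/8 -3/2 0; 0 0 1]
det M = -9/8; M⁻¹ = [4/3 0 0; 7/9 -2/3 0; 0 0 1]
M⁻¹ · (-15/4, 25/8)ᵀ = (-5, -5)ᵀ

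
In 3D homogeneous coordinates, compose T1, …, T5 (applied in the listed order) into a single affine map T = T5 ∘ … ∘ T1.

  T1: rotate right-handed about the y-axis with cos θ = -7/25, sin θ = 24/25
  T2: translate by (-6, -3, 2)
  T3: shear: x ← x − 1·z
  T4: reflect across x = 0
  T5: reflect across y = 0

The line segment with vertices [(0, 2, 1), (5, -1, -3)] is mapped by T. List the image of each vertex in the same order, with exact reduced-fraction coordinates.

T1 rotate right-handed about the y-axis with cos θ = -7/25, sin θ = 24/25: (0, 2, 1) → (24/25, 2, -7/25); (5, -1, -3) → (-107/25, -1, -99/25)
T2 translate by (-6, -3, 2): (24/25, 2, -7/25) → (-126/25, -1, 43/25); (-107/25, -1, -99/25) → (-257/25, -4, -49/25)
T3 shear: x ← x − 1·z: (-126/25, -1, 43/25) → (-169/25, -1, 43/25); (-257/25, -4, -49/25) → (-208/25, -4, -49/25)
T4 reflect across x = 0: (-169/25, -1, 43/25) → (169/25, -1, 43/25); (-208/25, -4, -49/25) → (208/25, -4, -49/25)
T5 reflect across y = 0: (169/25, -1, 43/25) → (169/25, 1, 43/25); (208/25, -4, -49/25) → (208/25, 4, -49/25)

image vertices: (169/25, 1, 43/25), (208/25, 4, -49/25)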